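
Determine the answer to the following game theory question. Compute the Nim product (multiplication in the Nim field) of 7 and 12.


Nim multiplication is bilinear over XOR: (u XOR v) * w = (u*w) XOR (v*w).
So we split each operand into its bit components and XOR the pairwise Nim products.
7 = 1 + 2 + 4 (as XOR of powers of 2).
12 = 4 + 8 (as XOR of powers of 2).
Using the standard Nim-product table on single bits:
  2*2 = 3,   2*4 = 8,   2*8 = 12,
  4*4 = 6,   4*8 = 11,  8*8 = 13,
and  1*x = x (identity), k*l = l*k (commutative).
Pairwise Nim products:
  1 * 4 = 4
  1 * 8 = 8
  2 * 4 = 8
  2 * 8 = 12
  4 * 4 = 6
  4 * 8 = 11
XOR them: 4 XOR 8 XOR 8 XOR 12 XOR 6 XOR 11 = 5.
Result: 7 * 12 = 5 (in Nim).

5


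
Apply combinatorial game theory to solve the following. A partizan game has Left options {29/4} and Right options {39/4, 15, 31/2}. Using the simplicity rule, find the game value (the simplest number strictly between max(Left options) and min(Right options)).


Left options: {29/4}, max = 29/4
Right options: {39/4, 15, 31/2}, min = 39/4
All options are numbers and max(Left) < min(Right), so by the simplicity theorem the value is the simplest (earliest-born) number strictly between 29/4 and 39/4.
Integers 8 through 9 all lie strictly between 29/4 and 39/4.
Among integers, the simplest (lowest birthday = smallest |n|; 0 is born on day 0, +-n on day n) is 8.
No non-integer in the interval can be simpler: if x is a non-integer in the interval, then floor(x) or ceil(x) also lies in the interval (the interval contains an integer), and both are proper prefixes of x's sign expansion, i.e. born earlier. So the game value is 8.
Game value = 8

8


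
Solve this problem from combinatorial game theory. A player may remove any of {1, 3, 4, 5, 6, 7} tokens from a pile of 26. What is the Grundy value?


The subtraction set is S = {1, 3, 4, 5, 6, 7}.
G(k) = mex{ G(k - s) : s in S, s <= k }. We compute iteratively: G(0) = 0.
G(1) = mex({0}) = 1
G(2) = mex({1}) = 0
G(3) = mex({0}) = 1
G(4) = mex({0, 1}) = 2
G(5) = mex({0, 1, 2}) = 3
G(6) = mex({0, 1, 3}) = 2
G(7) = mex({0, 1, 2}) = 3
G(8) = mex({0, 1, 2, 3}) = 4
G(9) = mex({0, 1, 2, 3, 4}) = 5
G(10) = mex({1, 2, 3, 5}) = 0
G(11) = mex({0, 2, 3, 4}) = 1
G(12) = mex({1, 2, 3, 4, 5}) = 0
G(13) = mex({0, 2, 3, 4, 5}) = 1
G(14) = mex({0, 1, 3, 4, 5}) = 2
G(15) = mex({0, 1, 2, 4, 5}) = 3
G(16) = mex({0, 1, 3, 5}) = 2
Observe that G(10)..G(16) = 0, 1, 0, 1, 2, 3, 2 repeats G(0)..G(6) = 0, 1, 0, 1, 2, 3, 2.
For k >= max(S) = 7, G(k) is determined by the previous 7 values G(k-7)..G(k-1); a window of 7 consecutive values has recurred shifted by 10, so by induction G(k + 10) = G(k) for all k >= 0: the sequence is periodic from the start with period 10.
One period: G(0..9) = 0, 1, 0, 1, 2, 3, 2, 3, 4, 5.
26 mod 10 = 6, so G(26) = G(6) = 2.

2


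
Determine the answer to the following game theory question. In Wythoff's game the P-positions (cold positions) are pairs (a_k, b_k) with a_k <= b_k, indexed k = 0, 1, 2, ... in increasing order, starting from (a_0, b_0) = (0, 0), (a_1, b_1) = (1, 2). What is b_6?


By Wythoff's theorem, a_k = floor(k * phi) and b_k = floor(k * phi^2) = a_k + k, where phi = (1 + sqrt(5))/2 is the golden ratio.
phi = (1 + sqrt(5))/2 = 1.618034
phi^2 = phi + 1 = 2.618034
k = 6
k * phi^2 = 6 * 2.618034 = 15.708204
b_6 = floor(k * phi^2) = 15 (check: a_6 + k = 9 + 6 = 15)

15


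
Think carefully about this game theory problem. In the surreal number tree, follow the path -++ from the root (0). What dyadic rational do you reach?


Sign expansion: -++
Rule: track bounds (lo, hi), initially (-inf, +inf). On '+', the current value becomes lo and we move to the simplest number in (value, hi): value + 1 if hi = +inf, otherwise the midpoint (value + hi)/2. On '-', the current value becomes hi and we move to value - 1 if lo = -inf, otherwise the midpoint (lo + value)/2.
Start at 0.
Step 1: sign = -, move left. Bounds: (-inf, 0). Value = -1
Step 2: sign = +, move right. Bounds: (-1, 0). Value = -1/2
Step 3: sign = +, move right. Bounds: (-1/2, 0). Value = -1/4
The surreal number with sign expansion -++ is -1/4.

-1/4


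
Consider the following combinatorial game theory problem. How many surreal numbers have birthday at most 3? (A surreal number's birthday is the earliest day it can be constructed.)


Day 0: {|} = 0 is born. Count = 1.
Day n: the number of surreal numbers born by day n is 2^(n+1) - 1.
By day 0: 2^1 - 1 = 1
By day 1: 2^2 - 1 = 3
By day 2: 2^3 - 1 = 7
By day 3: 2^4 - 1 = 15
By day 3: 15 surreal numbers.

15


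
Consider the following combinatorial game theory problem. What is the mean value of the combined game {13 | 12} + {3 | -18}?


G1 = {13 | 12}, G2 = {3 | -18}
Each is a switch {a | b} with numbers a > b; its mean value is (a + b)/2, and mean value is additive over game sums: m(G1 + G2) = m(G1) + m(G2).
Mean of G1 = (13 + (12))/2 = 25/2 = 25/2
Mean of G2 = (3 + (-18))/2 = -15/2 = -15/2
Mean of G1 + G2 = 25/2 + -15/2 = 5

5


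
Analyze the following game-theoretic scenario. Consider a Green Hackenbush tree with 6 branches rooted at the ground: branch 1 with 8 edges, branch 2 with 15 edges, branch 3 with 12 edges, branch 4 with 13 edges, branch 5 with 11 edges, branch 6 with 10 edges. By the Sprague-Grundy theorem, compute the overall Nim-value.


The tree has 6 branches from the ground vertex.
In Green Hackenbush, the Nim-value of a simple path of length k is k.
Branch 1: length 8, Nim-value = 8
Branch 2: length 15, Nim-value = 15
Branch 3: length 12, Nim-value = 12
Branch 4: length 13, Nim-value = 13
Branch 5: length 11, Nim-value = 11
Branch 6: length 10, Nim-value = 10
Total Nim-value = XOR of all branch values:
0 XOR 8 = 8
8 XOR 15 = 7
7 XOR 12 = 11
11 XOR 13 = 6
6 XOR 11 = 13
13 XOR 10 = 7
Nim-value of the tree = 7

7


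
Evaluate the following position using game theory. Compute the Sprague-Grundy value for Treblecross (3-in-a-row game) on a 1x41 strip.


Treblecross: place X on empty cells; 3-in-a-row wins.
Playing within two cells of an existing X lets the opponent win at once, so sensible play treats the cells i-2..i+2 around each X as dead. The player left with no safe cell loses, so this is a normal-play take-away game on strips of safe cells.
Placing X at cell i (0-indexed) of a strip of k safe cells leaves independent strips of sizes max(0, i-2) and max(0, k-i-3). Hence G(k) = mex{ G(max(0,i-2)) XOR G(max(0,k-i-3)) : 0 <= i < k }, with G(0) = 0.
G(1): splits (0,0):0^0=0 -> mex({0}) = 1
G(2): splits (0,0):0^0=0 -> mex({0}) = 1
G(3): splits (0,0):0^0=0 -> mex({0}) = 1
G(4): splits (0,1):0^1=1 (0,0):0^0=0 -> mex({0, 1}) = 2
G(5): splits (0,2):0^1=1 (0,1):0^1=1 (0,0):0^0=0 -> mex({0, 1}) = 2
G(6) = mex({1}) = 0
G(7) = mex({0, 1, 2}) = 3
G(8) = mex({0, 1, 2}) = 3
G(9) = mex({0, 2}) = 1
G(10) = mex({0, 2, 3}) = 1
G(11) = mex({0, 3}) = 1
G(12) = mex({1, 3}) = 0
G(13) = mex({0, 1, 2, 3}) = 4
G(14) = mex({0, 1, 2}) = 3
G(15) = mex({0, 1, 2}) = 3
G(16) = mex({0, 1, 2, 4}) = 3
G(17) = mex({0, 1, 3, 4}) = 2
G(18) = mex({0, 1, 3, 4}) = 2
G(19) = mex({0, 1, 3, 5}) = 2
G(20) = mex({0, 1, 2, 3, 5}) = 4
G(21) = mex({0, 1, 2, 3, 5}) = 4
G(22) = mex({1, 2, 6}) = 0
G(23) = mex({0, 1, 2, 3, 4, 6}) = 5
G(24) = mex({0, 1, 2, 3, 4}) = 5
G(25) = mex({0, 1, 3, 4, 7}) = 2
G(26) = mex({0, 1, 3, 4, 5, 7}) = 2
G(27) = mex({0, 1, 3, 5}) = 2
G(28) = mex({0, 1, 2, 5}) = 3
G(29) = mex({0, 1, 2, 4, 5, 6}) = 3
G(30) = mex({1, 2, 4, 6}) = 0
G(31) = mex({0, 1, 2, 3, 4, 6}) = 5
G(32) = mex({1, 2, 3, 4, 7}) = 0
G(33) = mex({0, 3, 7}) = 1
G(34) = mex({0, 2, 3, 5, 7}) = 1
G(35) = mex({0, 2, 3, 5, 6}) = 1
G(36) = mex({0, 1, 2, 5, 6}) = 3
G(37) = mex({0, 1, 2, 4, 5, 6}) = 3
G(38) = mex({0, 1, 2, 4}) = 3
G(39) = mex({0, 1, 2, 3, 4, 7}) = 5
G(40) = mex({0, 1, 2, 3, 4, 5, 7}) = 6
G(41) = mex({0, 1, 2, 3, 5, 7}) = 4
Therefore G(41) = 4.

4


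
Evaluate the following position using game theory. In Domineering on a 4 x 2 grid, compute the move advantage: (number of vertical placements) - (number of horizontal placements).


Board is 4 x 2 (rows x cols).
Left (vertical) placements: (rows-1) * cols = 3 * 2 = 6
Right (horizontal) placements: rows * (cols-1) = 4 * 1 = 4
Advantage = Left - Right = 6 - 4 = 2

2


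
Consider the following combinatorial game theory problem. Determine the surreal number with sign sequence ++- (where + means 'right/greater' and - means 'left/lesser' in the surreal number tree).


Sign expansion: ++-
Rule: track bounds (lo, hi), initially (-inf, +inf). On '+', the current value becomes lo and we move to the simplest number in (value, hi): value + 1 if hi = +inf, otherwise the midpoint (value + hi)/2. On '-', the current value becomes hi and we move to value - 1 if lo = -inf, otherwise the midpoint (lo + value)/2.
Start at 0.
Step 1: sign = +, move right. Bounds: (0, +inf). Value = 1
Step 2: sign = +, move right. Bounds: (1, +inf). Value = 2
Step 3: sign = -, move left. Bounds: (1, 2). Value = 3/2
The surreal number with sign expansion ++- is 3/2.

3/2


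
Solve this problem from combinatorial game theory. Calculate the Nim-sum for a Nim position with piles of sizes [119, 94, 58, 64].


We need the XOR (exclusive or) of all pile sizes.
After XOR-ing pile 1 (size 119): 0 XOR 119 = 119
After XOR-ing pile 2 (size 94): 119 XOR 94 = 41
After XOR-ing pile 3 (size 58): 41 XOR 58 = 19
After XOR-ing pile 4 (size 64): 19 XOR 64 = 83
The Nim-value of this position is 83.

83


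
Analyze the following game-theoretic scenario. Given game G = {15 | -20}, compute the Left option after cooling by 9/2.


Original game: {15 | -20} (a switch {a | b} with a > b).
Cooling by t (for t below the temperature (a - b)/2 = 35/2) taxes each move by t: {a | b} cooled by t is {a - t | b + t}.
Cooling amount: t = 9/2
Cooled Left option: 15 - 9/2 = 21/2
Cooled Right option: -20 + 9/2 = -31/2
Cooled game: {21/2 | -31/2}
Left option = 21/2

21/2


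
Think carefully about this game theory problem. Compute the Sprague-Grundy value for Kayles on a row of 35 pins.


Kayles: a move removes 1 or 2 adjacent pins from a contiguous row.
Removing pins from a row of k leaves two independent rows (a, b) with a + b = k - 1 (one pin) or a + b = k - 2 (two pins); an end removal gives a = 0.
By Sprague-Grundy, G(k) = mex{ G(a) XOR G(b) } over all these splits. G(0) = 0.
G(1): splits (0,0):0^0=0 -> mex({0}) = 1
G(2): splits (0,1):0^1=1 (0,0):0^0=0 -> mex({0, 1}) = 2
G(3): splits (0,2):0^2=2 (1,1):1^1=0 (0,1):0^1=1 -> mex({0, 1, 2}) = 3
G(4): splits (0,3):0^3=3 (1,2):1^2=3 (0,2):0^2=2 (1,1):1^1=0 -> mex({0, 2, 3}) = 1
G(5): splits (0,4):0^1=1 (1,3):1^3=2 (2,2):2^2=0 (0,3):0^3=3 (1,2):1^2=3 -> mex({0, 1, 2, 3}) = 4
G(6) = mex({0, 1, 2, 4}) = 3
G(7) = mex({0, 1, 3, 4, 5}) = 2
G(8) = mex({0, 2, 3, 5, 6}) = 1
G(9) = mex({0, 1, 2, 3, 6, 7}) = 4
G(10) = mex({0, 1, 3, 4, 5, 7}) = 2
G(11) = mex({0, 1, 2, 3, 4, 5}) = 6
G(12) = mex({0, 1, 2, 3, 5, 6, 7}) = 4
G(13) = mex({0, 2, 3, 4, 6, 7}) = 1
G(14) = mex({0, 1, 4, 5, 6, 7}) = 2
G(15) = mex({0, 1, 2, 3, 4, 5, 6}) = 7
G(16) = mex({0, 2, 3, 5, 6, 7}) = 1
G(17) = mex({0, 1, 2, 3, 5, 6, 7}) = 4
G(18) = mex({0, 1, 2, 4, 5, 6}) = 3
G(19) = mex({0, 1, 3, 4, 5, 7}) = 2
G(20) = mex({0, 2, 3, 4, 5, 6, 7}) = 1
G(21) = mex({0, 1, 2, 3, 5, 6, 7}) = 4
G(22) = mex({0, 1, 2, 3, 4, 5, 7}) = 6
G(23) = mex({0, 1, 2, 3, 4, 5, 6}) = 7
G(24) = mex({0, 1, 2, 3, 5, 6, 7}) = 4
G(25) = mex({0, 2, 3, 4, 6, 7}) = 1
G(26) = mex({0, 1, 3, 4, 5, 6, 7}) = 2
G(27) = mex({0, 1, 2, 3, 4, 5, 6, 7}) = 8
G(28) = mex({0, 1, 2, 3, 4, 6, 7, 8}) = 5
G(29) = mex({0, 1, 2, 3, 5, 6, 7, 8, 9}) = 4
G(30) = mex({0, 1, 2, 3, 4, 5, 6, 9, 10}) = 7
G(31) = mex({0, 1, 3, 4, 5, 7, 10, 11}) = 2
G(32) = mex({0, 2, 3, 4, 5, 6, 7, 9, 11}) = 1
G(33) = mex({0, 1, 2, 3, 4, 5, 6, 7, 9, 12}) = 8
G(34) = mex({0, 1, 2, 3, 4, 5, 7, 8, 11, 12}) = 6
G(35) = mex({0, 1, 2, 3, 4, 5, 6, 8, 9, 10, 11}) = 7
Therefore G(35) = 7.

7


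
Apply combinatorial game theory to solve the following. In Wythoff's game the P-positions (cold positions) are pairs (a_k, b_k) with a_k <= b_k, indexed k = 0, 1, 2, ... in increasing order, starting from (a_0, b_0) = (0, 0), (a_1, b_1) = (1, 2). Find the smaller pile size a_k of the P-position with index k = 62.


By Wythoff's theorem, a_k = floor(k * phi) and b_k = floor(k * phi^2) = a_k + k, where phi = (1 + sqrt(5))/2 is the golden ratio.
phi = (1 + sqrt(5))/2 = 1.618034
k = 62
k * phi = 62 * 1.618034 = 100.318107
a_62 = floor(k * phi) = 100

100


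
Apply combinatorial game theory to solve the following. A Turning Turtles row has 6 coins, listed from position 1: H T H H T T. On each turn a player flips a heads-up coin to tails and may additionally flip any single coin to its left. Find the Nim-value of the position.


Coins: H T H H T T
Key fact: a single head at position k behaves exactly like a Nim heap of size k (turning it to T and optionally flipping a coin at j < k corresponds to moving the heap from k to j, or to 0), and heads combine as a disjunctive sum (two heads at the same place would cancel, matching j XOR j = 0). So the Nim-value is the XOR of the 1-indexed positions of the heads.
Face-up positions (1-indexed): [1, 3, 4]
XOR 0 with 1: 0 XOR 1 = 1
XOR 1 with 3: 1 XOR 3 = 2
XOR 2 with 4: 2 XOR 4 = 6
Nim-value = 6

6


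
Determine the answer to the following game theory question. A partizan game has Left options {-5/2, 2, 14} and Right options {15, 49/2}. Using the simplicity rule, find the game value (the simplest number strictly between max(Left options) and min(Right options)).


Left options: {-5/2, 2, 14}, max = 14
Right options: {15, 49/2}, min = 15
All options are numbers and max(Left) < min(Right), so by the simplicity theorem the value is the simplest (earliest-born) number strictly between 14 and 15.
No integer lies strictly between 14 and 15, so the value is the dyadic rational m/2^k in the interval with the smallest k (then m odd); search k = 1, 2, ...:
Denominator 2: 29/2 lies strictly between 14 and 15 -- found.
The simplest number in the interval is 29/2.
Game value = 29/2

29/2


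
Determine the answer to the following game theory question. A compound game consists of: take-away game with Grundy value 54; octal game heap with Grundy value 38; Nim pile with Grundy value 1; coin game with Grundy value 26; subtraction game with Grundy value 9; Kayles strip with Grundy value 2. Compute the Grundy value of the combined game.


By the Sprague-Grundy theorem, the Grundy value of a sum of games is the XOR of individual Grundy values.
take-away game: Grundy value = 54. Running XOR: 0 XOR 54 = 54
octal game heap: Grundy value = 38. Running XOR: 54 XOR 38 = 16
Nim pile: Grundy value = 1. Running XOR: 16 XOR 1 = 17
coin game: Grundy value = 26. Running XOR: 17 XOR 26 = 11
subtraction game: Grundy value = 9. Running XOR: 11 XOR 9 = 2
Kayles strip: Grundy value = 2. Running XOR: 2 XOR 2 = 0
The combined Grundy value is 0.

0


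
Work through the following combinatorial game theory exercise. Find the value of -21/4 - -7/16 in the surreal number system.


x = -21/4, y = -7/16
Converting to common denominator: 16
x = -84/16, y = -7/16
x - y = -21/4 - -7/16 = -77/16

-77/16


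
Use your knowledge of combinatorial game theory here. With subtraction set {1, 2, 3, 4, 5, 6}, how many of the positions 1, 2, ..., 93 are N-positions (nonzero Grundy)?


Subtraction set S = {1, 2, 3, 4, 5, 6}, so G(n) = n mod 7.
G(n) = 0 when n is a multiple of 7.
Multiples of 7 in [1, 93]: 13
N-positions (nonzero Grundy) = 93 - 13 = 80

80


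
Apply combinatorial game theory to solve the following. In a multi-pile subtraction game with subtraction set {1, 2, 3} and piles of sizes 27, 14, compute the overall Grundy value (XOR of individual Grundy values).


Subtraction set: {1, 2, 3}
For this subtraction set, G(n) = n mod 4 (period = max + 1 = 4).
Pile 1 (size 27): G(27) = 27 mod 4 = 3
Pile 2 (size 14): G(14) = 14 mod 4 = 2
Total Grundy value = XOR of all: 3 XOR 2 = 1

1


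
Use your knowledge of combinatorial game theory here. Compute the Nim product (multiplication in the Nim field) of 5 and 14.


Nim multiplication is bilinear over XOR: (u XOR v) * w = (u*w) XOR (v*w).
So we split each operand into its bit components and XOR the pairwise Nim products.
5 = 1 + 4 (as XOR of powers of 2).
14 = 2 + 4 + 8 (as XOR of powers of 2).
Using the standard Nim-product table on single bits:
  2*2 = 3,   2*4 = 8,   2*8 = 12,
  4*4 = 6,   4*8 = 11,  8*8 = 13,
and  1*x = x (identity), k*l = l*k (commutative).
Pairwise Nim products:
  1 * 2 = 2
  1 * 4 = 4
  1 * 8 = 8
  4 * 2 = 8
  4 * 4 = 6
  4 * 8 = 11
XOR them: 2 XOR 4 XOR 8 XOR 8 XOR 6 XOR 11 = 11.
Result: 5 * 14 = 11 (in Nim).

11


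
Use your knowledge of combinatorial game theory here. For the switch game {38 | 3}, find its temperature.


The game is {38 | 3}, a switch {a | b} with numbers a > b.
Cooling {a | b} by t gives {a - t | b + t}, which stops being hot when a - t = b + t, i.e. at t = (a - b)/2. So the temperature of a switch is (a - b)/2.
Temperature = (Left option - Right option) / 2
= (38 - (3)) / 2
= 35 / 2
= 35/2

35/2


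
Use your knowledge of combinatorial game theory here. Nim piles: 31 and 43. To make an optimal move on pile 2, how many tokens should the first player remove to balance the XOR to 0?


Piles: 31 and 43
Current XOR: 31 XOR 43 = 52 (non-zero, so this is an N-position).
To make the XOR zero, we need to find a move that balances the piles.
For pile 2 (size 43): target = 43 XOR 52 = 31
We reduce pile 2 from 43 to 31.
Tokens removed: 43 - 31 = 12
Verification: 31 XOR 31 = 0

12


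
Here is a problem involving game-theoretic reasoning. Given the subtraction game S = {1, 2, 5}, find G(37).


The subtraction set is S = {1, 2, 5}.
G(k) = mex{ G(k - s) : s in S, s <= k }. We compute iteratively: G(0) = 0.
G(1) = mex({0}) = 1
G(2) = mex({0, 1}) = 2
G(3) = mex({1, 2}) = 0
G(4) = mex({0, 2}) = 1
G(5) = mex({0, 1}) = 2
G(6) = mex({1, 2}) = 0
G(7) = mex({0, 2}) = 1
Observe that G(3)..G(7) = 0, 1, 2, 0, 1 repeats G(0)..G(4) = 0, 1, 2, 0, 1.
For k >= max(S) = 5, G(k) is determined by the previous 5 values G(k-5)..G(k-1); a window of 5 consecutive values has recurred shifted by 3, so by induction G(k + 3) = G(k) for all k >= 0: the sequence is periodic from the start with period 3.
One period: G(0..2) = 0, 1, 2.
37 mod 3 = 1, so G(37) = G(1) = 1.

1


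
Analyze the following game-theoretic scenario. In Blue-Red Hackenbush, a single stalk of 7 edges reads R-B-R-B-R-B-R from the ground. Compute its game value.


Edges (from ground): R-B-R-B-R-B-R
By Berlekamp's sign-expansion rule, a Blue-Red Hackenbush stalk has the value of the surreal number whose sign sequence is the edge sequence with B -> + and R -> -.
Sign sequence: -+-+-+-
Trace the sign expansion in the surreal number tree, starting from 0:
Edge 1: R (sign -) -> bounds (-inf, 0), value = -1
Edge 2: B (sign +) -> bounds (-1, 0), value = -1/2
Edge 3: R (sign -) -> bounds (-1, -1/2), value = -3/4
Edge 4: B (sign +) -> bounds (-3/4, -1/2), value = -5/8
Edge 5: R (sign -) -> bounds (-3/4, -5/8), value = -11/16
Edge 6: B (sign +) -> bounds (-11/16, -5/8), value = -21/32
Edge 7: R (sign -) -> bounds (-11/16, -21/32), value = -43/64
Game value = -43/64

-43/64


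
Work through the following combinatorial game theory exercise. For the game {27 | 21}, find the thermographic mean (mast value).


Game = {27 | 21}, a switch {a | b} with numbers a > b.
Its thermograph has left wall a - t and right wall b + t, which meet at t = (a - b)/2, where both equal (a + b)/2. So the mast (mean value) is at (a + b)/2.
Mean = (27 + (21))/2 = 48/2 = 24

24


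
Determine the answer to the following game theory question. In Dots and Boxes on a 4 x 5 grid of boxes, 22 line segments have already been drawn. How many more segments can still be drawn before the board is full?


Grid: 4 x 5 boxes, i.e. 5 rows and 6 columns of dots.
Horizontal edges: (rows + 1) * cols = 5 * 5 = 25
Vertical edges: rows * (cols + 1) = 4 * 6 = 24
Total edges: 25 + 24 = 49
Edges drawn: 22
Remaining: 49 - 22 = 27

27


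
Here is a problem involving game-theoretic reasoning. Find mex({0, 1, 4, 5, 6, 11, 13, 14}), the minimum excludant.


Set = {0, 1, 4, 5, 6, 11, 13, 14}
0 is in the set.
1 is in the set.
2 is NOT in the set. This is the mex.
mex = 2

2


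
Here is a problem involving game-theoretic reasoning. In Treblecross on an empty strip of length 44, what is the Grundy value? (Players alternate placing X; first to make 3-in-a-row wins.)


Treblecross: place X on empty cells; 3-in-a-row wins.
Playing within two cells of an existing X lets the opponent win at once, so sensible play treats the cells i-2..i+2 around each X as dead. The player left with no safe cell loses, so this is a normal-play take-away game on strips of safe cells.
Placing X at cell i (0-indexed) of a strip of k safe cells leaves independent strips of sizes max(0, i-2) and max(0, k-i-3). Hence G(k) = mex{ G(max(0,i-2)) XOR G(max(0,k-i-3)) : 0 <= i < k }, with G(0) = 0.
G(1): splits (0,0):0^0=0 -> mex({0}) = 1
G(2): splits (0,0):0^0=0 -> mex({0}) = 1
G(3): splits (0,0):0^0=0 -> mex({0}) = 1
G(4): splits (0,1):0^1=1 (0,0):0^0=0 -> mex({0, 1}) = 2
G(5): splits (0,2):0^1=1 (0,1):0^1=1 (0,0):0^0=0 -> mex({0, 1}) = 2
G(6) = mex({1}) = 0
G(7) = mex({0, 1, 2}) = 3
G(8) = mex({0, 1, 2}) = 3
G(9) = mex({0, 2}) = 1
G(10) = mex({0, 2, 3}) = 1
G(11) = mex({0, 3}) = 1
G(12) = mex({1, 3}) = 0
G(13) = mex({0, 1, 2, 3}) = 4
G(14) = mex({0, 1, 2}) = 3
G(15) = mex({0, 1, 2}) = 3
G(16) = mex({0, 1, 2, 4}) = 3
G(17) = mex({0, 1, 3, 4}) = 2
G(18) = mex({0, 1, 3, 4}) = 2
G(19) = mex({0, 1, 3, 5}) = 2
G(20) = mex({0, 1, 2, 3, 5}) = 4
G(21) = mex({0, 1, 2, 3, 5}) = 4
G(22) = mex({1, 2, 6}) = 0
G(23) = mex({0, 1, 2, 3, 4, 6}) = 5
G(24) = mex({0, 1, 2, 3, 4}) = 5
G(25) = mex({0, 1, 3, 4, 7}) = 2
G(26) = mex({0, 1, 3, 4, 5, 7}) = 2
G(27) = mex({0, 1, 3, 5}) = 2
G(28) = mex({0, 1, 2, 5}) = 3
G(29) = mex({0, 1, 2, 4, 5, 6}) = 3
G(30) = mex({1, 2, 4, 6}) = 0
G(31) = mex({0, 1, 2, 3, 4, 6}) = 5
G(32) = mex({1, 2, 3, 4, 7}) = 0
G(33) = mex({0, 3, 7}) = 1
G(34) = mex({0, 2, 3, 5, 7}) = 1
G(35) = mex({0, 2, 3, 5, 6}) = 1
G(36) = mex({0, 1, 2, 5, 6}) = 3
G(37) = mex({0, 1, 2, 4, 5, 6}) = 3
G(38) = mex({0, 1, 2, 4}) = 3
G(39) = mex({0, 1, 2, 3, 4, 7}) = 5
G(40) = mex({0, 1, 2, 3, 4, 5, 7}) = 6
G(41) = mex({0, 1, 2, 3, 5, 7}) = 4
G(42) = mex({0, 1, 2, 3, 5, 6, 7}) = 4
G(43) = mex({0, 2, 3, 5, 6}) = 1
G(44) = mex({1, 2, 3, 4, 5, 6}) = 0
Therefore G(44) = 0.

0


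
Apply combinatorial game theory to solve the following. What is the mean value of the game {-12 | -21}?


Game = {-12 | -21}, a switch {a | b} with numbers a > b.
Its thermograph has left wall a - t and right wall b + t, which meet at t = (a - b)/2, where both equal (a + b)/2. So the mast (mean value) is at (a + b)/2.
Mean = (-12 + (-21))/2 = -33/2 = -33/2

-33/2


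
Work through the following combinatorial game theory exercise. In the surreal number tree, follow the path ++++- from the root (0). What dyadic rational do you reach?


Sign expansion: ++++-
Rule: track bounds (lo, hi), initially (-inf, +inf). On '+', the current value becomes lo and we move to the simplest number in (value, hi): value + 1 if hi = +inf, otherwise the midpoint (value + hi)/2. On '-', the current value becomes hi and we move to value - 1 if lo = -inf, otherwise the midpoint (lo + value)/2.
Start at 0.
Step 1: sign = +, move right. Bounds: (0, +inf). Value = 1
Step 2: sign = +, move right. Bounds: (1, +inf). Value = 2
Step 3: sign = +, move right. Bounds: (2, +inf). Value = 3
Step 4: sign = +, move right. Bounds: (3, +inf). Value = 4
Step 5: sign = -, move left. Bounds: (3, 4). Value = 7/2
The surreal number with sign expansion ++++- is 7/2.

7/2


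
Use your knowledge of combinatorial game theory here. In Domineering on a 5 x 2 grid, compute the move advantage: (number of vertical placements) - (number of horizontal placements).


Board is 5 x 2 (rows x cols).
Left (vertical) placements: (rows-1) * cols = 4 * 2 = 8
Right (horizontal) placements: rows * (cols-1) = 5 * 1 = 5
Advantage = Left - Right = 8 - 5 = 3

3


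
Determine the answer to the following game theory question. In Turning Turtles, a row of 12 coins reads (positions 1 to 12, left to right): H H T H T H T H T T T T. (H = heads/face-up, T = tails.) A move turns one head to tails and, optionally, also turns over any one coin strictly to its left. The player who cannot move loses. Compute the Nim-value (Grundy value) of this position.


Coins: H H T H T H T H T T T T
Key fact: a single head at position k behaves exactly like a Nim heap of size k (turning it to T and optionally flipping a coin at j < k corresponds to moving the heap from k to j, or to 0), and heads combine as a disjunctive sum (two heads at the same place would cancel, matching j XOR j = 0). So the Nim-value is the XOR of the 1-indexed positions of the heads.
Face-up positions (1-indexed): [1, 2, 4, 6, 8]
XOR 0 with 1: 0 XOR 1 = 1
XOR 1 with 2: 1 XOR 2 = 3
XOR 3 with 4: 3 XOR 4 = 7
XOR 7 with 6: 7 XOR 6 = 1
XOR 1 with 8: 1 XOR 8 = 9
Nim-value = 9

9


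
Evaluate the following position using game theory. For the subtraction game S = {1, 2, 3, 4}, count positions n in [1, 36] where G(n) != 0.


Subtraction set S = {1, 2, 3, 4}, so G(n) = n mod 5.
G(n) = 0 when n is a multiple of 5.
Multiples of 5 in [1, 36]: 7
N-positions (nonzero Grundy) = 36 - 7 = 29

29


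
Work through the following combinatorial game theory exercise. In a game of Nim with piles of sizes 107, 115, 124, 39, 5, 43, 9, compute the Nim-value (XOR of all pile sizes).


We need the XOR (exclusive or) of all pile sizes.
After XOR-ing pile 1 (size 107): 0 XOR 107 = 107
After XOR-ing pile 2 (size 115): 107 XOR 115 = 24
After XOR-ing pile 3 (size 124): 24 XOR 124 = 100
After XOR-ing pile 4 (size 39): 100 XOR 39 = 67
After XOR-ing pile 5 (size 5): 67 XOR 5 = 70
After XOR-ing pile 6 (size 43): 70 XOR 43 = 109
After XOR-ing pile 7 (size 9): 109 XOR 9 = 100
The Nim-value of this position is 100.

100


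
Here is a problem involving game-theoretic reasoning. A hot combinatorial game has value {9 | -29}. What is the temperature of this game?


The game is {9 | -29}, a switch {a | b} with numbers a > b.
Cooling {a | b} by t gives {a - t | b + t}, which stops being hot when a - t = b + t, i.e. at t = (a - b)/2. So the temperature of a switch is (a - b)/2.
Temperature = (Left option - Right option) / 2
= (9 - (-29)) / 2
= 38 / 2
= 19

19


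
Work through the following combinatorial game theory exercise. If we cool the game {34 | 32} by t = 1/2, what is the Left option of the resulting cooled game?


Original game: {34 | 32} (a switch {a | b} with a > b).
Cooling by t (for t below the temperature (a - b)/2 = 1) taxes each move by t: {a | b} cooled by t is {a - t | b + t}.
Cooling amount: t = 1/2
Cooled Left option: 34 - 1/2 = 67/2
Cooled Right option: 32 + 1/2 = 65/2
Cooled game: {67/2 | 65/2}
Left option = 67/2

67/2


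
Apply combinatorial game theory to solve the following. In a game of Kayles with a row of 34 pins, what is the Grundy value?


Kayles: a move removes 1 or 2 adjacent pins from a contiguous row.
Removing pins from a row of k leaves two independent rows (a, b) with a + b = k - 1 (one pin) or a + b = k - 2 (two pins); an end removal gives a = 0.
By Sprague-Grundy, G(k) = mex{ G(a) XOR G(b) } over all these splits. G(0) = 0.
G(1): splits (0,0):0^0=0 -> mex({0}) = 1
G(2): splits (0,1):0^1=1 (0,0):0^0=0 -> mex({0, 1}) = 2
G(3): splits (0,2):0^2=2 (1,1):1^1=0 (0,1):0^1=1 -> mex({0, 1, 2}) = 3
G(4): splits (0,3):0^3=3 (1,2):1^2=3 (0,2):0^2=2 (1,1):1^1=0 -> mex({0, 2, 3}) = 1
G(5): splits (0,4):0^1=1 (1,3):1^3=2 (2,2):2^2=0 (0,3):0^3=3 (1,2):1^2=3 -> mex({0, 1, 2, 3}) = 4
G(6) = mex({0, 1, 2, 4}) = 3
G(7) = mex({0, 1, 3, 4, 5}) = 2
G(8) = mex({0, 2, 3, 5, 6}) = 1
G(9) = mex({0, 1, 2, 3, 6, 7}) = 4
G(10) = mex({0, 1, 3, 4, 5, 7}) = 2
G(11) = mex({0, 1, 2, 3, 4, 5}) = 6
G(12) = mex({0, 1, 2, 3, 5, 6, 7}) = 4
G(13) = mex({0, 2, 3, 4, 6, 7}) = 1
G(14) = mex({0, 1, 4, 5, 6, 7}) = 2
G(15) = mex({0, 1, 2, 3, 4, 5, 6}) = 7
G(16) = mex({0, 2, 3, 5, 6, 7}) = 1
G(17) = mex({0, 1, 2, 3, 5, 6, 7}) = 4
G(18) = mex({0, 1, 2, 4, 5, 6}) = 3
G(19) = mex({0, 1, 3, 4, 5, 7}) = 2
G(20) = mex({0, 2, 3, 4, 5, 6, 7}) = 1
G(21) = mex({0, 1, 2, 3, 5, 6, 7}) = 4
G(22) = mex({0, 1, 2, 3, 4, 5, 7}) = 6
G(23) = mex({0, 1, 2, 3, 4, 5, 6}) = 7
G(24) = mex({0, 1, 2, 3, 5, 6, 7}) = 4
G(25) = mex({0, 2, 3, 4, 6, 7}) = 1
G(26) = mex({0, 1, 3, 4, 5, 6, 7}) = 2
G(27) = mex({0, 1, 2, 3, 4, 5, 6, 7}) = 8
G(28) = mex({0, 1, 2, 3, 4, 6, 7, 8}) = 5
G(29) = mex({0, 1, 2, 3, 5, 6, 7, 8, 9}) = 4
G(30) = mex({0, 1, 2, 3, 4, 5, 6, 9, 10}) = 7
G(31) = mex({0, 1, 3, 4, 5, 7, 10, 11}) = 2
G(32) = mex({0, 2, 3, 4, 5, 6, 7, 9, 11}) = 1
G(33) = mex({0, 1, 2, 3, 4, 5, 6, 7, 9, 12}) = 8
G(34) = mex({0, 1, 2, 3, 4, 5, 7, 8, 11, 12}) = 6
Therefore G(34) = 6.

6


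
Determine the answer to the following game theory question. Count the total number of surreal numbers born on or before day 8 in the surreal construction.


Day 0: {|} = 0 is born. Count = 1.
Day n: the number of surreal numbers born by day n is 2^(n+1) - 1.
By day 0: 2^1 - 1 = 1
By day 1: 2^2 - 1 = 3
By day 2: 2^3 - 1 = 7
By day 3: 2^4 - 1 = 15
By day 4: 2^5 - 1 = 31
By day 5: 2^6 - 1 = 63
By day 6: 2^7 - 1 = 127
By day 7: 2^8 - 1 = 255
By day 8: 2^9 - 1 = 511
By day 8: 511 surreal numbers.

511


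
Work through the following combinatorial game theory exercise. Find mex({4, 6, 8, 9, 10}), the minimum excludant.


Set = {4, 6, 8, 9, 10}
0 is NOT in the set. This is the mex.
mex = 0

0


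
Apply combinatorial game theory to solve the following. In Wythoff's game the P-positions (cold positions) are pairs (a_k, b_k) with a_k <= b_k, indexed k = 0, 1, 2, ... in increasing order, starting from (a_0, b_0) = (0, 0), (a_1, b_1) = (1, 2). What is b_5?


By Wythoff's theorem, a_k = floor(k * phi) and b_k = floor(k * phi^2) = a_k + k, where phi = (1 + sqrt(5))/2 is the golden ratio.
phi = (1 + sqrt(5))/2 = 1.618034
phi^2 = phi + 1 = 2.618034
k = 5
k * phi^2 = 5 * 2.618034 = 13.090170
b_5 = floor(k * phi^2) = 13 (check: a_5 + k = 8 + 5 = 13)

13


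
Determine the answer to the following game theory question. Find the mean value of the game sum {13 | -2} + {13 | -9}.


G1 = {13 | -2}, G2 = {13 | -9}
Each is a switch {a | b} with numbers a > b; its mean value is (a + b)/2, and mean value is additive over game sums: m(G1 + G2) = m(G1) + m(G2).
Mean of G1 = (13 + (-2))/2 = 11/2 = 11/2
Mean of G2 = (13 + (-9))/2 = 4/2 = 2
Mean of G1 + G2 = 11/2 + 2 = 15/2

15/2


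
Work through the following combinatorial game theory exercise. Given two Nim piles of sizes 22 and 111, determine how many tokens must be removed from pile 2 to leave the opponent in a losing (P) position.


Piles: 22 and 111
Current XOR: 22 XOR 111 = 121 (non-zero, so this is an N-position).
To make the XOR zero, we need to find a move that balances the piles.
For pile 2 (size 111): target = 111 XOR 121 = 22
We reduce pile 2 from 111 to 22.
Tokens removed: 111 - 22 = 89
Verification: 22 XOR 22 = 0

89


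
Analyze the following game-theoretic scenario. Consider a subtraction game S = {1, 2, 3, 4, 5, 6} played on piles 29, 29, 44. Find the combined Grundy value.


Subtraction set: {1, 2, 3, 4, 5, 6}
For this subtraction set, G(n) = n mod 7 (period = max + 1 = 7).
Pile 1 (size 29): G(29) = 29 mod 7 = 1
Pile 2 (size 29): G(29) = 29 mod 7 = 1
Pile 3 (size 44): G(44) = 44 mod 7 = 2
Total Grundy value = XOR of all: 1 XOR 1 XOR 2 = 2

2


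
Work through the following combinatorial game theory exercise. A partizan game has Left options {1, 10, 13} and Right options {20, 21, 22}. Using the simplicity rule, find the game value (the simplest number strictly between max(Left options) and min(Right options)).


Left options: {1, 10, 13}, max = 13
Right options: {20, 21, 22}, min = 20
All options are numbers and max(Left) < min(Right), so by the simplicity theorem the value is the simplest (earliest-born) number strictly between 13 and 20.
Integers 14 through 19 all lie strictly between 13 and 20.
Among integers, the simplest (lowest birthday = smallest |n|; 0 is born on day 0, +-n on day n) is 14.
No non-integer in the interval can be simpler: if x is a non-integer in the interval, then floor(x) or ceil(x) also lies in the interval (the interval contains an integer), and both are proper prefixes of x's sign expansion, i.e. born earlier. So the game value is 14.
Game value = 14

14


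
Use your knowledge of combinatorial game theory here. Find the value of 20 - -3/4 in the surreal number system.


x = 20, y = -3/4
Converting to common denominator: 4
x = 80/4, y = -3/4
x - y = 20 - -3/4 = 83/4

83/4


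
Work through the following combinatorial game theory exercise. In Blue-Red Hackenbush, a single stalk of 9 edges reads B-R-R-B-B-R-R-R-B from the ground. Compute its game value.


Edges (from ground): B-R-R-B-B-R-R-R-B
By Berlekamp's sign-expansion rule, a Blue-Red Hackenbush stalk has the value of the surreal number whose sign sequence is the edge sequence with B -> + and R -> -.
Sign sequence: +--++---+
Trace the sign expansion in the surreal number tree, starting from 0:
Edge 1: B (sign +) -> bounds (0, +inf), value = 1
Edge 2: R (sign -) -> bounds (0, 1), value = 1/2
Edge 3: R (sign -) -> bounds (0, 1/2), value = 1/4
Edge 4: B (sign +) -> bounds (1/4, 1/2), value = 3/8
Edge 5: B (sign +) -> bounds (3/8, 1/2), value = 7/16
Edge 6: R (sign -) -> bounds (3/8, 7/16), value = 13/32
Edge 7: R (sign -) -> bounds (3/8, 13/32), value = 25/64
Edge 8: R (sign -) -> bounds (3/8, 25/64), value = 49/128
Edge 9: B (sign +) -> bounds (49/128, 25/64), value = 99/256
Game value = 99/256

99/256


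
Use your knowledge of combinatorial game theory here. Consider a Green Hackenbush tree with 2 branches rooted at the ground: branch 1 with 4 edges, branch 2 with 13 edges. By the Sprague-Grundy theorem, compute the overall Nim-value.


The tree has 2 branches from the ground vertex.
In Green Hackenbush, the Nim-value of a simple path of length k is k.
Branch 1: length 4, Nim-value = 4
Branch 2: length 13, Nim-value = 13
Total Nim-value = XOR of all branch values:
0 XOR 4 = 4
4 XOR 13 = 9
Nim-value of the tree = 9

9


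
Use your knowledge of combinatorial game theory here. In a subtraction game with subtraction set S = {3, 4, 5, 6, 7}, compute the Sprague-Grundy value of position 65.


The subtraction set is S = {3, 4, 5, 6, 7}.
G(k) = mex{ G(k - s) : s in S, s <= k }. We compute iteratively: G(0) = 0.
G(1) = mex({}) = 0
G(2) = mex({}) = 0
G(3) = mex({0}) = 1
G(4) = mex({0}) = 1
G(5) = mex({0}) = 1
G(6) = mex({0, 1}) = 2
G(7) = mex({0, 1}) = 2
G(8) = mex({0, 1}) = 2
G(9) = mex({0, 1, 2}) = 3
G(10) = mex({1, 2}) = 0
G(11) = mex({1, 2}) = 0
G(12) = mex({1, 2, 3}) = 0
G(13) = mex({0, 2, 3}) = 1
G(14) = mex({0, 2, 3}) = 1
G(15) = mex({0, 2, 3}) = 1
G(16) = mex({0, 1, 3}) = 2
Observe that G(10)..G(16) = 0, 0, 0, 1, 1, 1, 2 repeats G(0)..G(6) = 0, 0, 0, 1, 1, 1, 2.
For k >= max(S) = 7, G(k) is determined by the previous 7 values G(k-7)..G(k-1); a window of 7 consecutive values has recurred shifted by 10, so by induction G(k + 10) = G(k) for all k >= 0: the sequence is periodic from the start with period 10.
One period: G(0..9) = 0, 0, 0, 1, 1, 1, 2, 2, 2, 3.
65 mod 10 = 5, so G(65) = G(5) = 1.

1


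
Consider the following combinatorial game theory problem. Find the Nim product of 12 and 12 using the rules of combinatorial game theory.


Nim multiplication is bilinear over XOR: (u XOR v) * w = (u*w) XOR (v*w).
So we split each operand into its bit components and XOR the pairwise Nim products.
12 = 4 + 8 (as XOR of powers of 2).
12 = 4 + 8 (as XOR of powers of 2).
Using the standard Nim-product table on single bits:
  2*2 = 3,   2*4 = 8,   2*8 = 12,
  4*4 = 6,   4*8 = 11,  8*8 = 13,
and  1*x = x (identity), k*l = l*k (commutative).
Pairwise Nim products:
  4 * 4 = 6
  4 * 8 = 11
  8 * 4 = 11
  8 * 8 = 13
XOR them: 6 XOR 11 XOR 11 XOR 13 = 11.
Result: 12 * 12 = 11 (in Nim).

11


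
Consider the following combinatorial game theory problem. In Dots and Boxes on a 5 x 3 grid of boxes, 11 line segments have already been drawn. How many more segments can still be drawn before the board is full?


Grid: 5 x 3 boxes, i.e. 6 rows and 4 columns of dots.
Horizontal edges: (rows + 1) * cols = 6 * 3 = 18
Vertical edges: rows * (cols + 1) = 5 * 4 = 20
Total edges: 18 + 20 = 38
Edges drawn: 11
Remaining: 38 - 11 = 27

27


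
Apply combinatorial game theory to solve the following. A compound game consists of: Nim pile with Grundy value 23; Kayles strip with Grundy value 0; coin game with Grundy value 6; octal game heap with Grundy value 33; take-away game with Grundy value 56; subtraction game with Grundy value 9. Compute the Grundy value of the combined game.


By the Sprague-Grundy theorem, the Grundy value of a sum of games is the XOR of individual Grundy values.
Nim pile: Grundy value = 23. Running XOR: 0 XOR 23 = 23
Kayles strip: Grundy value = 0. Running XOR: 23 XOR 0 = 23
coin game: Grundy value = 6. Running XOR: 23 XOR 6 = 17
octal game heap: Grundy value = 33. Running XOR: 17 XOR 33 = 48
take-away game: Grundy value = 56. Running XOR: 48 XOR 56 = 8
subtraction game: Grundy value = 9. Running XOR: 8 XOR 9 = 1
The combined Grundy value is 1.

1


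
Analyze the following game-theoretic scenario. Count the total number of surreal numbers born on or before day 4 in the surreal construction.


Day 0: {|} = 0 is born. Count = 1.
Day n: the number of surreal numbers born by day n is 2^(n+1) - 1.
By day 0: 2^1 - 1 = 1
By day 1: 2^2 - 1 = 3
By day 2: 2^3 - 1 = 7
By day 3: 2^4 - 1 = 15
By day 4: 2^5 - 1 = 31
By day 4: 31 surreal numbers.

31


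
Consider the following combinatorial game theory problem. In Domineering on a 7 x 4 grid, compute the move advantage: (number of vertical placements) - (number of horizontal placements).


Board is 7 x 4 (rows x cols).
Left (vertical) placements: (rows-1) * cols = 6 * 4 = 24
Right (horizontal) placements: rows * (cols-1) = 7 * 3 = 21
Advantage = Left - Right = 24 - 21 = 3

3


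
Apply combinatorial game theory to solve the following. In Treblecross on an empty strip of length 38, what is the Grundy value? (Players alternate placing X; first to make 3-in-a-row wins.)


Treblecross: place X on empty cells; 3-in-a-row wins.
Playing within two cells of an existing X lets the opponent win at once, so sensible play treats the cells i-2..i+2 around each X as dead. The player left with no safe cell loses, so this is a normal-play take-away game on strips of safe cells.
Placing X at cell i (0-indexed) of a strip of k safe cells leaves independent strips of sizes max(0, i-2) and max(0, k-i-3). Hence G(k) = mex{ G(max(0,i-2)) XOR G(max(0,k-i-3)) : 0 <= i < k }, with G(0) = 0.
G(1): splits (0,0):0^0=0 -> mex({0}) = 1
G(2): splits (0,0):0^0=0 -> mex({0}) = 1
G(3): splits (0,0):0^0=0 -> mex({0}) = 1
G(4): splits (0,1):0^1=1 (0,0):0^0=0 -> mex({0, 1}) = 2
G(5): splits (0,2):0^1=1 (0,1):0^1=1 (0,0):0^0=0 -> mex({0, 1}) = 2
G(6) = mex({1}) = 0
G(7) = mex({0, 1, 2}) = 3
G(8) = mex({0, 1, 2}) = 3
G(9) = mex({0, 2}) = 1
G(10) = mex({0, 2, 3}) = 1
G(11) = mex({0, 3}) = 1
G(12) = mex({1, 3}) = 0
G(13) = mex({0, 1, 2, 3}) = 4
G(14) = mex({0, 1, 2}) = 3
G(15) = mex({0, 1, 2}) = 3
G(16) = mex({0, 1, 2, 4}) = 3
G(17) = mex({0, 1, 3, 4}) = 2
G(18) = mex({0, 1, 3, 4}) = 2
G(19) = mex({0, 1, 3, 5}) = 2
G(20) = mex({0, 1, 2, 3, 5}) = 4
G(21) = mex({0, 1, 2, 3, 5}) = 4
G(22) = mex({1, 2, 6}) = 0
G(23) = mex({0, 1, 2, 3, 4, 6}) = 5
G(24) = mex({0, 1, 2, 3, 4}) = 5
G(25) = mex({0, 1, 3, 4, 7}) = 2
G(26) = mex({0, 1, 3, 4, 5, 7}) = 2
G(27) = mex({0, 1, 3, 5}) = 2
G(28) = mex({0, 1, 2, 5}) = 3
G(29) = mex({0, 1, 2, 4, 5, 6}) = 3
G(30) = mex({1, 2, 4, 6}) = 0
G(31) = mex({0, 1, 2, 3, 4, 6}) = 5
G(32) = mex({1, 2, 3, 4, 7}) = 0
G(33) = mex({0, 3, 7}) = 1
G(34) = mex({0, 2, 3, 5, 7}) = 1
G(35) = mex({0, 2, 3, 5, 6}) = 1
G(36) = mex({0, 1, 2, 5, 6}) = 3
G(37) = mex({0, 1, 2, 4, 5, 6}) = 3
G(38) = mex({0, 1, 2, 4}) = 3
Therefore G(38) = 3.

3


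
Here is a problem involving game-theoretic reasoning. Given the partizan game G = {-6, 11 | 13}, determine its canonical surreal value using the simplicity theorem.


Left options: {-6, 11}, max = 11
Right options: {13}, min = 13
All options are numbers and max(Left) < min(Right), so by the simplicity theorem the value is the simplest (earliest-born) number strictly between 11 and 13.
The only integer strictly between 11 and 13 is 12.
No non-integer in the interval can be simpler: if x is a non-integer in the interval, then floor(x) or ceil(x) also lies in the interval (the interval contains an integer), and both are proper prefixes of x's sign expansion, i.e. born earlier. So the game value is 12.
Game value = 12

12
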